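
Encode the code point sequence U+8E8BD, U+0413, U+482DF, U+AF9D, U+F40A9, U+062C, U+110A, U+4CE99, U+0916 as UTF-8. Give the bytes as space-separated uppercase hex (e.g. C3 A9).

F2 8E A2 BD D0 93 F1 88 8B 9F EA BE 9D F3 B4 82 A9 D8 AC E1 84 8A F1 8C BA 99 E0 A4 96

U+8E8BD: 4-byte form → F2 8E A2 BD.
U+0413: 2-byte form → D0 93.
U+482DF: 4-byte form → F1 88 8B 9F.
U+AF9D: 3-byte form → EA BE 9D.
U+F40A9: 4-byte form → F3 B4 82 A9.
U+062C: 2-byte form → D8 AC.
U+110A: 3-byte form → E1 84 8A.
U+4CE99: 4-byte form → F1 8C BA 99.
U+0916: 3-byte form → E0 A4 96.
Concatenated (29 bytes): F2 8E A2 BD D0 93 F1 88 8B 9F EA BE 9D F3 B4 82 A9 D8 AC E1 84 8A F1 8C BA 99 E0 A4 96.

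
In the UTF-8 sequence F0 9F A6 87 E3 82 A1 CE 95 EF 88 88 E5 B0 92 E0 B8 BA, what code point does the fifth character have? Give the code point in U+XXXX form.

U+5C12

Offset 0: leading byte 0xF0 = 11110000 → 4-byte char #1 = F0 9F A6 87.
Offset 4: leading byte 0xE3 = 11100011 → 3-byte char #2 = E3 82 A1.
Offset 7: leading byte 0xCE = 11001110 → 2-byte char #3 = CE 95.
Offset 9: leading byte 0xEF = 11101111 → 3-byte char #4 = EF 88 88.
Offset 12: leading byte 0xE5 = 11100101 → 3-byte char #5 = E5 B0 92.
Leading byte 0xE5 = 11100101 matches 1110xxxx → 3-byte sequence.
Byte 1: 0xE5 = 11100101, payload 0101 (4 bits).
Byte 2: 0xB0 = 10110000 (10xxxxxx ✓), payload 110000.
Byte 3: 0x92 = 10010010 (10xxxxxx ✓), payload 010010.
Concatenate: 0101110000010010 = 0x5C12 (16 bits → U+5C12).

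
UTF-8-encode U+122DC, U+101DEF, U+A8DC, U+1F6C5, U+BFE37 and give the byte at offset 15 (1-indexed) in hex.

0x85

1-indexed offset 15 is 0-indexed offset 14.
U+122DC → 4-byte form F0 92 8B 9C at offsets 0–3.
U+101DEF → 4-byte form F4 81 B7 AF at offsets 4–7.
U+A8DC → 3-byte form EA A3 9C at offsets 8–10.
U+1F6C5 → 4-byte form F0 9F 9B 85 at offsets 11–14.
Offset 14 falls in char 4's range; it's byte 4 of F0 9F 9B 85 = 0x85.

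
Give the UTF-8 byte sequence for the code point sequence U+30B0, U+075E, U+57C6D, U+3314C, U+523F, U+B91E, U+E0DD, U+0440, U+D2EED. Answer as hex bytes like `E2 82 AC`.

U+30B0: 3-byte form → E3 82 B0.
U+075E: 2-byte form → DD 9E.
U+57C6D: 4-byte form → F1 97 B1 AD.
U+3314C: 4-byte form → F0 B3 85 8C.
U+523F: 3-byte form → E5 88 BF.
U+B91E: 3-byte form → EB A4 9E.
U+E0DD: 3-byte form → EE 83 9D.
U+0440: 2-byte form → D1 80.
U+D2EED: 4-byte form → F3 92 BB AD.
Concatenated (28 bytes): E3 82 B0 DD 9E F1 97 B1 AD F0 B3 85 8C E5 88 BF EB A4 9E EE 83 9D D1 80 F3 92 BB AD.

E3 82 B0 DD 9E F1 97 B1 AD F0 B3 85 8C E5 88 BF EB A4 9E EE 83 9D D1 80 F3 92 BB AD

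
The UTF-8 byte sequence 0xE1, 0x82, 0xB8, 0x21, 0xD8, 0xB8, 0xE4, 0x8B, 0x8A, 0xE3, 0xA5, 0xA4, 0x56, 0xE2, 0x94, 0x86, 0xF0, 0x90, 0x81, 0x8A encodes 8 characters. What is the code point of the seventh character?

U+2506

Offset 0: leading byte 0xE1 = 11100001 → 3-byte char #1 = E1 82 B8.
Offset 3: leading byte 0x21 = 00100001 → 1-byte char #2 = 21.
Offset 4: leading byte 0xD8 = 11011000 → 2-byte char #3 = D8 B8.
Offset 6: leading byte 0xE4 = 11100100 → 3-byte char #4 = E4 8B 8A.
Offset 9: leading byte 0xE3 = 11100011 → 3-byte char #5 = E3 A5 A4.
Offset 12: leading byte 0x56 = 01010110 → 1-byte char #6 = 56.
Offset 13: leading byte 0xE2 = 11100010 → 3-byte char #7 = E2 94 86.
Leading byte 0xE2 = 11100010 matches 1110xxxx → 3-byte sequence.
Byte 1: 0xE2 = 11100010, payload 0010 (4 bits).
Byte 2: 0x94 = 10010100 (10xxxxxx ✓), payload 010100.
Byte 3: 0x86 = 10000110 (10xxxxxx ✓), payload 000110.
Concatenate: 0010010100000110 = 0x2506 (16 bits → U+2506).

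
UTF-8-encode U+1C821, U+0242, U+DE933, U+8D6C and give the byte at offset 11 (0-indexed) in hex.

0xB5

U+1C821 → 4-byte form F0 9C A0 A1 at offsets 0–3.
U+0242 → 2-byte form C9 82 at offsets 4–5.
U+DE933 → 4-byte form F3 9E A4 B3 at offsets 6–9.
U+8D6C → 3-byte form E8 B5 AC at offsets 10–12.
Offset 11 falls in char 4's range; it's byte 2 of E8 B5 AC = 0xB5.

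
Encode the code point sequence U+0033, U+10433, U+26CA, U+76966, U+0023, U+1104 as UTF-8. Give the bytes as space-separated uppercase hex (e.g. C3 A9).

U+0033: 1-byte form → 33.
U+10433: 4-byte form → F0 90 90 B3.
U+26CA: 3-byte form → E2 9B 8A.
U+76966: 4-byte form → F1 B6 A5 A6.
U+0023: 1-byte form → 23.
U+1104: 3-byte form → E1 84 84.
Concatenated (16 bytes): 33 F0 90 90 B3 E2 9B 8A F1 B6 A5 A6 23 E1 84 84.

33 F0 90 90 B3 E2 9B 8A F1 B6 A5 A6 23 E1 84 84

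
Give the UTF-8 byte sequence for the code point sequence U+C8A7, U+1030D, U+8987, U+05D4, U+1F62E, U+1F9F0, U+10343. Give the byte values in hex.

EC A2 A7 F0 90 8C 8D E8 A6 87 D7 94 F0 9F 98 AE F0 9F A7 B0 F0 90 8D 83

U+C8A7: 3-byte form → EC A2 A7.
U+1030D: 4-byte form → F0 90 8C 8D.
U+8987: 3-byte form → E8 A6 87.
U+05D4: 2-byte form → D7 94.
U+1F62E: 4-byte form → F0 9F 98 AE.
U+1F9F0: 4-byte form → F0 9F A7 B0.
U+10343: 4-byte form → F0 90 8D 83.
Concatenated (24 bytes): EC A2 A7 F0 90 8C 8D E8 A6 87 D7 94 F0 9F 98 AE F0 9F A7 B0 F0 90 8D 83.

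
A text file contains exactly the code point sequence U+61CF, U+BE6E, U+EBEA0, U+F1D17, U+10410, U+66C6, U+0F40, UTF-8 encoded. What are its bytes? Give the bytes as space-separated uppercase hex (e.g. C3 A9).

U+61CF: 3-byte form → E6 87 8F.
U+BE6E: 3-byte form → EB B9 AE.
U+EBEA0: 4-byte form → F3 AB BA A0.
U+F1D17: 4-byte form → F3 B1 B4 97.
U+10410: 4-byte form → F0 90 90 90.
U+66C6: 3-byte form → E6 9B 86.
U+0F40: 3-byte form → E0 BD 80.
Concatenated (24 bytes): E6 87 8F EB B9 AE F3 AB BA A0 F3 B1 B4 97 F0 90 90 90 E6 9B 86 E0 BD 80.

E6 87 8F EB B9 AE F3 AB BA A0 F3 B1 B4 97 F0 90 90 90 E6 9B 86 E0 BD 80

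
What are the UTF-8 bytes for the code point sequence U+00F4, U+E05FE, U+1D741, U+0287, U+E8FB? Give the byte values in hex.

C3 B4 F3 A0 97 BE F0 9D 9D 81 CA 87 EE A3 BB

U+00F4: 2-byte form → C3 B4.
U+E05FE: 4-byte form → F3 A0 97 BE.
U+1D741: 4-byte form → F0 9D 9D 81.
U+0287: 2-byte form → CA 87.
U+E8FB: 3-byte form → EE A3 BB.
Concatenated (15 bytes): C3 B4 F3 A0 97 BE F0 9D 9D 81 CA 87 EE A3 BB.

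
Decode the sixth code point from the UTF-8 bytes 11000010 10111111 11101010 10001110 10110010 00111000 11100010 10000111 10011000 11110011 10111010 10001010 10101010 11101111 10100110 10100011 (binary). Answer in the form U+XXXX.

Offset 0: leading byte 0xC2 = 11000010 → 2-byte char #1 = C2 BF.
Offset 2: leading byte 0xEA = 11101010 → 3-byte char #2 = EA 8E B2.
Offset 5: leading byte 0x38 = 00111000 → 1-byte char #3 = 38.
Offset 6: leading byte 0xE2 = 11100010 → 3-byte char #4 = E2 87 98.
Offset 9: leading byte 0xF3 = 11110011 → 4-byte char #5 = F3 BA 8A AA.
Offset 13: leading byte 0xEF = 11101111 → 3-byte char #6 = EF A6 A3.
Leading byte 0xEF = 11101111 matches 1110xxxx → 3-byte sequence.
Byte 1: 0xEF = 11101111, payload 1111 (4 bits).
Byte 2: 0xA6 = 10100110 (10xxxxxx ✓), payload 100110.
Byte 3: 0xA3 = 10100011 (10xxxxxx ✓), payload 100011.
Concatenate: 1111100110100011 = 0xF9A3 (16 bits → U+F9A3).

U+F9A3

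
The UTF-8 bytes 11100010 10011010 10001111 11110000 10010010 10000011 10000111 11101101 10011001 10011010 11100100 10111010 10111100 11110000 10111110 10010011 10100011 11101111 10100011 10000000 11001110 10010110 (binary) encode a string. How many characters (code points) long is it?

7

Byte at offset 0: 0xE2 = 11100010 → 3-byte char (#1). Advance 3.
Byte at offset 3: 0xF0 = 11110000 → 4-byte char (#2). Advance 4.
Byte at offset 7: 0xED = 11101101 → 3-byte char (#3). Advance 3.
Byte at offset 10: 0xE4 = 11100100 → 3-byte char (#4). Advance 3.
Byte at offset 13: 0xF0 = 11110000 → 4-byte char (#5). Advance 4.
Byte at offset 17: 0xEF = 11101111 → 3-byte char (#6). Advance 3.
Byte at offset 20: 0xCE = 11001110 → 2-byte char (#7). Advance 2.
Reached end at offset 22 after 7 code points.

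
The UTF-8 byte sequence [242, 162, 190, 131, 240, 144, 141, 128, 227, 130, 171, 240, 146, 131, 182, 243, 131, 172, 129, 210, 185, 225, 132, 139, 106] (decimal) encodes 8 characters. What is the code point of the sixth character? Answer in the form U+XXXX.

Offset 0: leading byte 0xF2 = 11110010 → 4-byte char #1 = F2 A2 BE 83.
Offset 4: leading byte 0xF0 = 11110000 → 4-byte char #2 = F0 90 8D 80.
Offset 8: leading byte 0xE3 = 11100011 → 3-byte char #3 = E3 82 AB.
Offset 11: leading byte 0xF0 = 11110000 → 4-byte char #4 = F0 92 83 B6.
Offset 15: leading byte 0xF3 = 11110011 → 4-byte char #5 = F3 83 AC 81.
Offset 19: leading byte 0xD2 = 11010010 → 2-byte char #6 = D2 B9.
Leading byte 0xD2 = 11010010 matches 110xxxxx → 2-byte sequence.
Byte 1: 0xD2 = 11010010, payload 10010 (5 bits).
Byte 2: 0xB9 = 10111001 (10xxxxxx ✓), payload 111001.
Concatenate: 10010111001 = 0x4B9 (11 bits → U+04B9).

U+04B9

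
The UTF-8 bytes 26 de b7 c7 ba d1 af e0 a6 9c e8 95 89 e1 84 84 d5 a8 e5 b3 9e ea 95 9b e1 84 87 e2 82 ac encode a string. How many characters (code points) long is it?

12

Byte at offset 0: 0x26 = 00100110 → 1-byte char (#1). Advance 1.
Byte at offset 1: 0xDE = 11011110 → 2-byte char (#2). Advance 2.
Byte at offset 3: 0xC7 = 11000111 → 2-byte char (#3). Advance 2.
Byte at offset 5: 0xD1 = 11010001 → 2-byte char (#4). Advance 2.
Byte at offset 7: 0xE0 = 11100000 → 3-byte char (#5). Advance 3.
Byte at offset 10: 0xE8 = 11101000 → 3-byte char (#6). Advance 3.
Byte at offset 13: 0xE1 = 11100001 → 3-byte char (#7). Advance 3.
Byte at offset 16: 0xD5 = 11010101 → 2-byte char (#8). Advance 2.
Byte at offset 18: 0xE5 = 11100101 → 3-byte char (#9). Advance 3.
Byte at offset 21: 0xEA = 11101010 → 3-byte char (#10). Advance 3.
Byte at offset 24: 0xE1 = 11100001 → 3-byte char (#11). Advance 3.
Byte at offset 27: 0xE2 = 11100010 → 3-byte char (#12). Advance 3.
Reached end at offset 30 after 12 code points.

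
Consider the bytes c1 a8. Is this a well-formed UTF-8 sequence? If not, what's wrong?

Leading byte 0xC1 = 11000001 → 2-byte form.
Continuation bytes all match 10xxxxxx. Payload decodes to 0x68.
But 0x68 < 0x80, the minimum for a 2-byte sequence — this is an overlong encoding.

invalid (overlong encoding)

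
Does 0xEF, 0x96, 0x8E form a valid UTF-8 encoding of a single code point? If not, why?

valid

Leading byte 0xEF = 11101111 → 3-byte form.
Continuation bytes 0x96=10010110, 0x8E=10001110 all match 10xxxxxx.
Decoded value 0xF58E is ≥ 0x800 (shortest form) and not a surrogate.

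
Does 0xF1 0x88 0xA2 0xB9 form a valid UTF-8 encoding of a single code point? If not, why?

valid

Leading byte 0xF1 = 11110001 → 4-byte form.
Continuation bytes 0x88=10001000, 0xA2=10100010, 0xB9=10111001 all match 10xxxxxx.
Decoded value 0x488B9 is ≥ 0x10000 (shortest form) and not a surrogate.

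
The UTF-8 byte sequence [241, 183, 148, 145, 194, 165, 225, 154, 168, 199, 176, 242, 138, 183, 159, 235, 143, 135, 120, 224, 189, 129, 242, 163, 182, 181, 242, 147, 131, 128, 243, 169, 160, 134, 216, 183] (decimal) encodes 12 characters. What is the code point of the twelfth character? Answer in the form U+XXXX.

U+0637

Offset 0: leading byte 0xF1 = 11110001 → 4-byte char #1 = F1 B7 94 91.
Offset 4: leading byte 0xC2 = 11000010 → 2-byte char #2 = C2 A5.
Offset 6: leading byte 0xE1 = 11100001 → 3-byte char #3 = E1 9A A8.
Offset 9: leading byte 0xC7 = 11000111 → 2-byte char #4 = C7 B0.
Offset 11: leading byte 0xF2 = 11110010 → 4-byte char #5 = F2 8A B7 9F.
Offset 15: leading byte 0xEB = 11101011 → 3-byte char #6 = EB 8F 87.
Offset 18: leading byte 0x78 = 01111000 → 1-byte char #7 = 78.
Offset 19: leading byte 0xE0 = 11100000 → 3-byte char #8 = E0 BD 81.
Offset 22: leading byte 0xF2 = 11110010 → 4-byte char #9 = F2 A3 B6 B5.
Offset 26: leading byte 0xF2 = 11110010 → 4-byte char #10 = F2 93 83 80.
Offset 30: leading byte 0xF3 = 11110011 → 4-byte char #11 = F3 A9 A0 86.
Offset 34: leading byte 0xD8 = 11011000 → 2-byte char #12 = D8 B7.
Leading byte 0xD8 = 11011000 matches 110xxxxx → 2-byte sequence.
Byte 1: 0xD8 = 11011000, payload 11000 (5 bits).
Byte 2: 0xB7 = 10110111 (10xxxxxx ✓), payload 110111.
Concatenate: 11000110111 = 0x637 (11 bits → U+0637).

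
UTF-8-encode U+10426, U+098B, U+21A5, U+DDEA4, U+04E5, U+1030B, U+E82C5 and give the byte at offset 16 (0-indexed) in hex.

0xF0

U+10426 → 4-byte form F0 90 90 A6 at offsets 0–3.
U+098B → 3-byte form E0 A6 8B at offsets 4–6.
U+21A5 → 3-byte form E2 86 A5 at offsets 7–9.
U+DDEA4 → 4-byte form F3 9D BA A4 at offsets 10–13.
U+04E5 → 2-byte form D3 A5 at offsets 14–15.
U+1030B → 4-byte form F0 90 8C 8B at offsets 16–19.
Offset 16 falls in char 6's range; it's byte 1 of F0 90 8C 8B = 0xF0.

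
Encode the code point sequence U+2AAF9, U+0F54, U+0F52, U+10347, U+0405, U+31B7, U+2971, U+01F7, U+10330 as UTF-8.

F0 AA AB B9 E0 BD 94 E0 BD 92 F0 90 8D 87 D0 85 E3 86 B7 E2 A5 B1 C7 B7 F0 90 8C B0

U+2AAF9: 4-byte form → F0 AA AB B9.
U+0F54: 3-byte form → E0 BD 94.
U+0F52: 3-byte form → E0 BD 92.
U+10347: 4-byte form → F0 90 8D 87.
U+0405: 2-byte form → D0 85.
U+31B7: 3-byte form → E3 86 B7.
U+2971: 3-byte form → E2 A5 B1.
U+01F7: 2-byte form → C7 B7.
U+10330: 4-byte form → F0 90 8C B0.
Concatenated (28 bytes): F0 AA AB B9 E0 BD 94 E0 BD 92 F0 90 8D 87 D0 85 E3 86 B7 E2 A5 B1 C7 B7 F0 90 8C B0.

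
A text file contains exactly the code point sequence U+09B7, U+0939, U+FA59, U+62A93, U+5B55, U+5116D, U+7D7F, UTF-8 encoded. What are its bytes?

E0 A6 B7 E0 A4 B9 EF A9 99 F1 A2 AA 93 E5 AD 95 F1 91 85 AD E7 B5 BF

U+09B7: 3-byte form → E0 A6 B7.
U+0939: 3-byte form → E0 A4 B9.
U+FA59: 3-byte form → EF A9 99.
U+62A93: 4-byte form → F1 A2 AA 93.
U+5B55: 3-byte form → E5 AD 95.
U+5116D: 4-byte form → F1 91 85 AD.
U+7D7F: 3-byte form → E7 B5 BF.
Concatenated (23 bytes): E0 A6 B7 E0 A4 B9 EF A9 99 F1 A2 AA 93 E5 AD 95 F1 91 85 AD E7 B5 BF.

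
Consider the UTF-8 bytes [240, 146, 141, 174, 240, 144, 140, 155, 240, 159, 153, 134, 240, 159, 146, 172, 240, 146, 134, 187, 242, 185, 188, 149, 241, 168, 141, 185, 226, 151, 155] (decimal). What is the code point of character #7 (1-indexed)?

Offset 0: leading byte 0xF0 = 11110000 → 4-byte char #1 = F0 92 8D AE.
Offset 4: leading byte 0xF0 = 11110000 → 4-byte char #2 = F0 90 8C 9B.
Offset 8: leading byte 0xF0 = 11110000 → 4-byte char #3 = F0 9F 99 86.
Offset 12: leading byte 0xF0 = 11110000 → 4-byte char #4 = F0 9F 92 AC.
Offset 16: leading byte 0xF0 = 11110000 → 4-byte char #5 = F0 92 86 BB.
Offset 20: leading byte 0xF2 = 11110010 → 4-byte char #6 = F2 B9 BC 95.
Offset 24: leading byte 0xF1 = 11110001 → 4-byte char #7 = F1 A8 8D B9.
Leading byte 0xF1 = 11110001 matches 11110xxx → 4-byte sequence.
Byte 1: 0xF1 = 11110001, payload 001 (3 bits).
Byte 2: 0xA8 = 10101000 (10xxxxxx ✓), payload 101000.
Byte 3: 0x8D = 10001101 (10xxxxxx ✓), payload 001101.
Byte 4: 0xB9 = 10111001 (10xxxxxx ✓), payload 111001.
Concatenate: 001101000001101111001 = 0x68379 (21 bits → U+68379).

U+68379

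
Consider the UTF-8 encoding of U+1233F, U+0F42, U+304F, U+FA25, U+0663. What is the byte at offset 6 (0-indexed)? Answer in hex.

0x82

U+1233F → 4-byte form F0 92 8C BF at offsets 0–3.
U+0F42 → 3-byte form E0 BD 82 at offsets 4–6.
Offset 6 falls in char 2's range; it's byte 3 of E0 BD 82 = 0x82.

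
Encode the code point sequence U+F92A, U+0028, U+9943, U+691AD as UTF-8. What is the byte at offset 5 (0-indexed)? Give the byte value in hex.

U+F92A → 3-byte form EF A4 AA at offsets 0–2.
U+0028 → 1-byte form 28 at offsets 3–3.
U+9943 → 3-byte form E9 A5 83 at offsets 4–6.
Offset 5 falls in char 3's range; it's byte 2 of E9 A5 83 = 0xA5.

0xA5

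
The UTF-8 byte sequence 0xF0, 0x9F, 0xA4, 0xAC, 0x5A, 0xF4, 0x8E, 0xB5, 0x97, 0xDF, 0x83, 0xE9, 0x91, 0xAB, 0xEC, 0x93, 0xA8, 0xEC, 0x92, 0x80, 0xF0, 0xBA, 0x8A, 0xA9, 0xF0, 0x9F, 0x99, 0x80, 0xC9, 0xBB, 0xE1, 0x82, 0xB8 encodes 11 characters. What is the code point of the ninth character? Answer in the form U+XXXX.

Offset 0: leading byte 0xF0 = 11110000 → 4-byte char #1 = F0 9F A4 AC.
Offset 4: leading byte 0x5A = 01011010 → 1-byte char #2 = 5A.
Offset 5: leading byte 0xF4 = 11110100 → 4-byte char #3 = F4 8E B5 97.
Offset 9: leading byte 0xDF = 11011111 → 2-byte char #4 = DF 83.
Offset 11: leading byte 0xE9 = 11101001 → 3-byte char #5 = E9 91 AB.
Offset 14: leading byte 0xEC = 11101100 → 3-byte char #6 = EC 93 A8.
Offset 17: leading byte 0xEC = 11101100 → 3-byte char #7 = EC 92 80.
Offset 20: leading byte 0xF0 = 11110000 → 4-byte char #8 = F0 BA 8A A9.
Offset 24: leading byte 0xF0 = 11110000 → 4-byte char #9 = F0 9F 99 80.
Leading byte 0xF0 = 11110000 matches 11110xxx → 4-byte sequence.
Byte 1: 0xF0 = 11110000, payload 000 (3 bits).
Byte 2: 0x9F = 10011111 (10xxxxxx ✓), payload 011111.
Byte 3: 0x99 = 10011001 (10xxxxxx ✓), payload 011001.
Byte 4: 0x80 = 10000000 (10xxxxxx ✓), payload 000000.
Concatenate: 000011111011001000000 = 0x1F640 (21 bits → U+1F640).

U+1F640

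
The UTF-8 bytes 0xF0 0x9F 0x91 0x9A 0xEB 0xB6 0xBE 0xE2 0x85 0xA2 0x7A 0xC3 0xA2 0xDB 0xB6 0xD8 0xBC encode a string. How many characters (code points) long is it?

Byte at offset 0: 0xF0 = 11110000 → 4-byte char (#1). Advance 4.
Byte at offset 4: 0xEB = 11101011 → 3-byte char (#2). Advance 3.
Byte at offset 7: 0xE2 = 11100010 → 3-byte char (#3). Advance 3.
Byte at offset 10: 0x7A = 01111010 → 1-byte char (#4). Advance 1.
Byte at offset 11: 0xC3 = 11000011 → 2-byte char (#5). Advance 2.
Byte at offset 13: 0xDB = 11011011 → 2-byte char (#6). Advance 2.
Byte at offset 15: 0xD8 = 11011000 → 2-byte char (#7). Advance 2.
Reached end at offset 17 after 7 code points.

7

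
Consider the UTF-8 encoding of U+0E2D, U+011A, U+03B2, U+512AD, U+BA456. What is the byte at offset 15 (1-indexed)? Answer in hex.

0x96

1-indexed offset 15 is 0-indexed offset 14.
U+0E2D → 3-byte form E0 B8 AD at offsets 0–2.
U+011A → 2-byte form C4 9A at offsets 3–4.
U+03B2 → 2-byte form CE B2 at offsets 5–6.
U+512AD → 4-byte form F1 91 8A AD at offsets 7–10.
U+BA456 → 4-byte form F2 BA 91 96 at offsets 11–14.
Offset 14 falls in char 5's range; it's byte 4 of F2 BA 91 96 = 0x96.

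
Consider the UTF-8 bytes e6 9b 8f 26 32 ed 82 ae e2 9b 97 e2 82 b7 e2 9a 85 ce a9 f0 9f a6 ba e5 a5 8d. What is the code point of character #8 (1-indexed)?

U+03A9

Offset 0: leading byte 0xE6 = 11100110 → 3-byte char #1 = E6 9B 8F.
Offset 3: leading byte 0x26 = 00100110 → 1-byte char #2 = 26.
Offset 4: leading byte 0x32 = 00110010 → 1-byte char #3 = 32.
Offset 5: leading byte 0xED = 11101101 → 3-byte char #4 = ED 82 AE.
Offset 8: leading byte 0xE2 = 11100010 → 3-byte char #5 = E2 9B 97.
Offset 11: leading byte 0xE2 = 11100010 → 3-byte char #6 = E2 82 B7.
Offset 14: leading byte 0xE2 = 11100010 → 3-byte char #7 = E2 9A 85.
Offset 17: leading byte 0xCE = 11001110 → 2-byte char #8 = CE A9.
Leading byte 0xCE = 11001110 matches 110xxxxx → 2-byte sequence.
Byte 1: 0xCE = 11001110, payload 01110 (5 bits).
Byte 2: 0xA9 = 10101001 (10xxxxxx ✓), payload 101001.
Concatenate: 01110101001 = 0x3A9 (11 bits → U+03A9).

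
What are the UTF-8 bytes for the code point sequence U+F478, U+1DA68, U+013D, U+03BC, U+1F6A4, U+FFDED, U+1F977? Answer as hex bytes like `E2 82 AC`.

U+F478: 3-byte form → EF 91 B8.
U+1DA68: 4-byte form → F0 9D A9 A8.
U+013D: 2-byte form → C4 BD.
U+03BC: 2-byte form → CE BC.
U+1F6A4: 4-byte form → F0 9F 9A A4.
U+FFDED: 4-byte form → F3 BF B7 AD.
U+1F977: 4-byte form → F0 9F A5 B7.
Concatenated (23 bytes): EF 91 B8 F0 9D A9 A8 C4 BD CE BC F0 9F 9A A4 F3 BF B7 AD F0 9F A5 B7.

EF 91 B8 F0 9D A9 A8 C4 BD CE BC F0 9F 9A A4 F3 BF B7 AD F0 9F A5 B7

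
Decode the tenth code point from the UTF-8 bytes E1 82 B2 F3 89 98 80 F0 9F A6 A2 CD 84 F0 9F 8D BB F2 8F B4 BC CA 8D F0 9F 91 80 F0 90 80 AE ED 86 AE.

U+D1AE

Offset 0: leading byte 0xE1 = 11100001 → 3-byte char #1 = E1 82 B2.
Offset 3: leading byte 0xF3 = 11110011 → 4-byte char #2 = F3 89 98 80.
Offset 7: leading byte 0xF0 = 11110000 → 4-byte char #3 = F0 9F A6 A2.
Offset 11: leading byte 0xCD = 11001101 → 2-byte char #4 = CD 84.
Offset 13: leading byte 0xF0 = 11110000 → 4-byte char #5 = F0 9F 8D BB.
Offset 17: leading byte 0xF2 = 11110010 → 4-byte char #6 = F2 8F B4 BC.
Offset 21: leading byte 0xCA = 11001010 → 2-byte char #7 = CA 8D.
Offset 23: leading byte 0xF0 = 11110000 → 4-byte char #8 = F0 9F 91 80.
Offset 27: leading byte 0xF0 = 11110000 → 4-byte char #9 = F0 90 80 AE.
Offset 31: leading byte 0xED = 11101101 → 3-byte char #10 = ED 86 AE.
Leading byte 0xED = 11101101 matches 1110xxxx → 3-byte sequence.
Byte 1: 0xED = 11101101, payload 1101 (4 bits).
Byte 2: 0x86 = 10000110 (10xxxxxx ✓), payload 000110.
Byte 3: 0xAE = 10101110 (10xxxxxx ✓), payload 101110.
Concatenate: 1101000110101110 = 0xD1AE (16 bits → U+D1AE).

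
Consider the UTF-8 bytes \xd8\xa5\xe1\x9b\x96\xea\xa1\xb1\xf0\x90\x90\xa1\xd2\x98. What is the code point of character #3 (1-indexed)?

U+A871

Offset 0: leading byte 0xD8 = 11011000 → 2-byte char #1 = D8 A5.
Offset 2: leading byte 0xE1 = 11100001 → 3-byte char #2 = E1 9B 96.
Offset 5: leading byte 0xEA = 11101010 → 3-byte char #3 = EA A1 B1.
Leading byte 0xEA = 11101010 matches 1110xxxx → 3-byte sequence.
Byte 1: 0xEA = 11101010, payload 1010 (4 bits).
Byte 2: 0xA1 = 10100001 (10xxxxxx ✓), payload 100001.
Byte 3: 0xB1 = 10110001 (10xxxxxx ✓), payload 110001.
Concatenate: 1010100001110001 = 0xA871 (16 bits → U+A871).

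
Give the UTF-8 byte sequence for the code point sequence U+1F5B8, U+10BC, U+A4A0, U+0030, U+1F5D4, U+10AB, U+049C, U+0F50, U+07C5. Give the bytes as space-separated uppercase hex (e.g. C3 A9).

U+1F5B8: 4-byte form → F0 9F 96 B8.
U+10BC: 3-byte form → E1 82 BC.
U+A4A0: 3-byte form → EA 92 A0.
U+0030: 1-byte form → 30.
U+1F5D4: 4-byte form → F0 9F 97 94.
U+10AB: 3-byte form → E1 82 AB.
U+049C: 2-byte form → D2 9C.
U+0F50: 3-byte form → E0 BD 90.
U+07C5: 2-byte form → DF 85.
Concatenated (25 bytes): F0 9F 96 B8 E1 82 BC EA 92 A0 30 F0 9F 97 94 E1 82 AB D2 9C E0 BD 90 DF 85.

F0 9F 96 B8 E1 82 BC EA 92 A0 30 F0 9F 97 94 E1 82 AB D2 9C E0 BD 90 DF 85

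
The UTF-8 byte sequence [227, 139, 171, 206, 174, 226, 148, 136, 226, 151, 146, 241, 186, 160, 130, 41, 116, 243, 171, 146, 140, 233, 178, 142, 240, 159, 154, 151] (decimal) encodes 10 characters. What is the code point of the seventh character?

Offset 0: leading byte 0xE3 = 11100011 → 3-byte char #1 = E3 8B AB.
Offset 3: leading byte 0xCE = 11001110 → 2-byte char #2 = CE AE.
Offset 5: leading byte 0xE2 = 11100010 → 3-byte char #3 = E2 94 88.
Offset 8: leading byte 0xE2 = 11100010 → 3-byte char #4 = E2 97 92.
Offset 11: leading byte 0xF1 = 11110001 → 4-byte char #5 = F1 BA A0 82.
Offset 15: leading byte 0x29 = 00101001 → 1-byte char #6 = 29.
Offset 16: leading byte 0x74 = 01110100 → 1-byte char #7 = 74.
Leading byte 0x74 = 01110100 matches 0xxxxxxx → 1-byte sequence.
Byte 1: 0x74 = 01110100, payload 1110100 (7 bits).
Concatenate: 1110100 = 0x74 (7 bits → U+0074).

U+0074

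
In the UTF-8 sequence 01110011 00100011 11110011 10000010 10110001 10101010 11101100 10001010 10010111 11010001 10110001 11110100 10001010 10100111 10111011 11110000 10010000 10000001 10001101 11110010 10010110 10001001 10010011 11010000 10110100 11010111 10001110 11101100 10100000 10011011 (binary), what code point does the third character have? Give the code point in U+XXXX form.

Offset 0: leading byte 0x73 = 01110011 → 1-byte char #1 = 73.
Offset 1: leading byte 0x23 = 00100011 → 1-byte char #2 = 23.
Offset 2: leading byte 0xF3 = 11110011 → 4-byte char #3 = F3 82 B1 AA.
Leading byte 0xF3 = 11110011 matches 11110xxx → 4-byte sequence.
Byte 1: 0xF3 = 11110011, payload 011 (3 bits).
Byte 2: 0x82 = 10000010 (10xxxxxx ✓), payload 000010.
Byte 3: 0xB1 = 10110001 (10xxxxxx ✓), payload 110001.
Byte 4: 0xAA = 10101010 (10xxxxxx ✓), payload 101010.
Concatenate: 011000010110001101010 = 0xC2C6A (21 bits → U+C2C6A).

U+C2C6A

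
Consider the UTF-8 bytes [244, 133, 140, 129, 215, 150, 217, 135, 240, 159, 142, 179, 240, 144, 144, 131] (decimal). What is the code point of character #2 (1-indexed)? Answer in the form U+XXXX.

U+05D6

Offset 0: leading byte 0xF4 = 11110100 → 4-byte char #1 = F4 85 8C 81.
Offset 4: leading byte 0xD7 = 11010111 → 2-byte char #2 = D7 96.
Leading byte 0xD7 = 11010111 matches 110xxxxx → 2-byte sequence.
Byte 1: 0xD7 = 11010111, payload 10111 (5 bits).
Byte 2: 0x96 = 10010110 (10xxxxxx ✓), payload 010110.
Concatenate: 10111010110 = 0x5D6 (11 bits → U+05D6).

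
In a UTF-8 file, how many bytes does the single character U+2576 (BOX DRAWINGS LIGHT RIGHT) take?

3

U+2576 = 0x2576. UTF-8 uses 1 byte below 0x80, 2 below 0x800, 3 below 0x10000, 4 up to 0x10FFFF. 0x2576 is in U+0800–U+FFFF → 3 bytes.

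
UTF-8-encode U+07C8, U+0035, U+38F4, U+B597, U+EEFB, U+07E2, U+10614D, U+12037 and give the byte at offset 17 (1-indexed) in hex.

1-indexed offset 17 is 0-indexed offset 16.
U+07C8 → 2-byte form DF 88 at offsets 0–1.
U+0035 → 1-byte form 35 at offsets 2–2.
U+38F4 → 3-byte form E3 A3 B4 at offsets 3–5.
U+B597 → 3-byte form EB 96 97 at offsets 6–8.
U+EEFB → 3-byte form EE BB BB at offsets 9–11.
U+07E2 → 2-byte form DF A2 at offsets 12–13.
U+10614D → 4-byte form F4 86 85 8D at offsets 14–17.
Offset 16 falls in char 7's range; it's byte 3 of F4 86 85 8D = 0x85.

0x85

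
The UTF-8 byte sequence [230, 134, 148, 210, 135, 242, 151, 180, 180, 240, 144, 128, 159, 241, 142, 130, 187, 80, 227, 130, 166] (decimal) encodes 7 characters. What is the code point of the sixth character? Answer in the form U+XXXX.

U+0050

Offset 0: leading byte 0xE6 = 11100110 → 3-byte char #1 = E6 86 94.
Offset 3: leading byte 0xD2 = 11010010 → 2-byte char #2 = D2 87.
Offset 5: leading byte 0xF2 = 11110010 → 4-byte char #3 = F2 97 B4 B4.
Offset 9: leading byte 0xF0 = 11110000 → 4-byte char #4 = F0 90 80 9F.
Offset 13: leading byte 0xF1 = 11110001 → 4-byte char #5 = F1 8E 82 BB.
Offset 17: leading byte 0x50 = 01010000 → 1-byte char #6 = 50.
Leading byte 0x50 = 01010000 matches 0xxxxxxx → 1-byte sequence.
Byte 1: 0x50 = 01010000, payload 1010000 (7 bits).
Concatenate: 1010000 = 0x50 (7 bits → U+0050).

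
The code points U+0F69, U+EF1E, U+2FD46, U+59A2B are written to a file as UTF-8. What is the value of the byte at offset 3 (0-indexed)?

U+0F69 → 3-byte form E0 BD A9 at offsets 0–2.
U+EF1E → 3-byte form EE BC 9E at offsets 3–5.
Offset 3 falls in char 2's range; it's byte 1 of EE BC 9E = 0xEE.

0xEE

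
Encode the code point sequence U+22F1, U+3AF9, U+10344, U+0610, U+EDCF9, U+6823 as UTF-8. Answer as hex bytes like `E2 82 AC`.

U+22F1: 3-byte form → E2 8B B1.
U+3AF9: 3-byte form → E3 AB B9.
U+10344: 4-byte form → F0 90 8D 84.
U+0610: 2-byte form → D8 90.
U+EDCF9: 4-byte form → F3 AD B3 B9.
U+6823: 3-byte form → E6 A0 A3.
Concatenated (19 bytes): E2 8B B1 E3 AB B9 F0 90 8D 84 D8 90 F3 AD B3 B9 E6 A0 A3.

E2 8B B1 E3 AB B9 F0 90 8D 84 D8 90 F3 AD B3 B9 E6 A0 A3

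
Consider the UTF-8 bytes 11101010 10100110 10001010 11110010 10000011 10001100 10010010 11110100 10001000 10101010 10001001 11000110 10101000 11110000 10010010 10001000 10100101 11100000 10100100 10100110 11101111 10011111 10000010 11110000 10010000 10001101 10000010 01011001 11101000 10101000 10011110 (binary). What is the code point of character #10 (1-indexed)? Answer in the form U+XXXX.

U+8A1E

Offset 0: leading byte 0xEA = 11101010 → 3-byte char #1 = EA A6 8A.
Offset 3: leading byte 0xF2 = 11110010 → 4-byte char #2 = F2 83 8C 92.
Offset 7: leading byte 0xF4 = 11110100 → 4-byte char #3 = F4 88 AA 89.
Offset 11: leading byte 0xC6 = 11000110 → 2-byte char #4 = C6 A8.
Offset 13: leading byte 0xF0 = 11110000 → 4-byte char #5 = F0 92 88 A5.
Offset 17: leading byte 0xE0 = 11100000 → 3-byte char #6 = E0 A4 A6.
Offset 20: leading byte 0xEF = 11101111 → 3-byte char #7 = EF 9F 82.
Offset 23: leading byte 0xF0 = 11110000 → 4-byte char #8 = F0 90 8D 82.
Offset 27: leading byte 0x59 = 01011001 → 1-byte char #9 = 59.
Offset 28: leading byte 0xE8 = 11101000 → 3-byte char #10 = E8 A8 9E.
Leading byte 0xE8 = 11101000 matches 1110xxxx → 3-byte sequence.
Byte 1: 0xE8 = 11101000, payload 1000 (4 bits).
Byte 2: 0xA8 = 10101000 (10xxxxxx ✓), payload 101000.
Byte 3: 0x9E = 10011110 (10xxxxxx ✓), payload 011110.
Concatenate: 1000101000011110 = 0x8A1E (16 bits → U+8A1E).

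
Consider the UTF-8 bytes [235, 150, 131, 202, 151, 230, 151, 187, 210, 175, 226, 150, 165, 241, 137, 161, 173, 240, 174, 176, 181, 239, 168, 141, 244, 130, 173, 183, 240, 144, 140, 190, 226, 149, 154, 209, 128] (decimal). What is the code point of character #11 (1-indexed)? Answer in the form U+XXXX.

Offset 0: leading byte 0xEB = 11101011 → 3-byte char #1 = EB 96 83.
Offset 3: leading byte 0xCA = 11001010 → 2-byte char #2 = CA 97.
Offset 5: leading byte 0xE6 = 11100110 → 3-byte char #3 = E6 97 BB.
Offset 8: leading byte 0xD2 = 11010010 → 2-byte char #4 = D2 AF.
Offset 10: leading byte 0xE2 = 11100010 → 3-byte char #5 = E2 96 A5.
Offset 13: leading byte 0xF1 = 11110001 → 4-byte char #6 = F1 89 A1 AD.
Offset 17: leading byte 0xF0 = 11110000 → 4-byte char #7 = F0 AE B0 B5.
Offset 21: leading byte 0xEF = 11101111 → 3-byte char #8 = EF A8 8D.
Offset 24: leading byte 0xF4 = 11110100 → 4-byte char #9 = F4 82 AD B7.
Offset 28: leading byte 0xF0 = 11110000 → 4-byte char #10 = F0 90 8C BE.
Offset 32: leading byte 0xE2 = 11100010 → 3-byte char #11 = E2 95 9A.
Leading byte 0xE2 = 11100010 matches 1110xxxx → 3-byte sequence.
Byte 1: 0xE2 = 11100010, payload 0010 (4 bits).
Byte 2: 0x95 = 10010101 (10xxxxxx ✓), payload 010101.
Byte 3: 0x9A = 10011010 (10xxxxxx ✓), payload 011010.
Concatenate: 0010010101011010 = 0x255A (16 bits → U+255A).

U+255A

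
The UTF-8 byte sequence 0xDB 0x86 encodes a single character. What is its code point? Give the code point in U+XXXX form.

Leading byte 0xDB = 11011011 matches 110xxxxx → 2-byte sequence.
Byte 1: 0xDB = 11011011, payload 11011 (5 bits).
Byte 2: 0x86 = 10000110 (10xxxxxx ✓), payload 000110.
Concatenate: 11011000110 = 0x6C6 (11 bits → U+06C6).

U+06C6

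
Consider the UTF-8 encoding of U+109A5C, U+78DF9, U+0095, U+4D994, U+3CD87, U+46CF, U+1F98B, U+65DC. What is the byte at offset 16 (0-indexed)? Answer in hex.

0xB6

U+109A5C → 4-byte form F4 89 A9 9C at offsets 0–3.
U+78DF9 → 4-byte form F1 B8 B7 B9 at offsets 4–7.
U+0095 → 2-byte form C2 95 at offsets 8–9.
U+4D994 → 4-byte form F1 8D A6 94 at offsets 10–13.
U+3CD87 → 4-byte form F0 BC B6 87 at offsets 14–17.
Offset 16 falls in char 5's range; it's byte 3 of F0 BC B6 87 = 0xB6.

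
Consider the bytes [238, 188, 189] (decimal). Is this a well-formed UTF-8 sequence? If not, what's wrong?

valid

Leading byte 0xEE = 11101110 → 3-byte form.
Continuation bytes 0xBC=10111100, 0xBD=10111101 all match 10xxxxxx.
Decoded value 0xEF3D is ≥ 0x800 (shortest form) and not a surrogate.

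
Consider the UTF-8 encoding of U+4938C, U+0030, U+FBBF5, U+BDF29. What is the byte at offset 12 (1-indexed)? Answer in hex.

1-indexed offset 12 is 0-indexed offset 11.
U+4938C → 4-byte form F1 89 8E 8C at offsets 0–3.
U+0030 → 1-byte form 30 at offsets 4–4.
U+FBBF5 → 4-byte form F3 BB AF B5 at offsets 5–8.
U+BDF29 → 4-byte form F2 BD BC A9 at offsets 9–12.
Offset 11 falls in char 4's range; it's byte 3 of F2 BD BC A9 = 0xBC.

0xBC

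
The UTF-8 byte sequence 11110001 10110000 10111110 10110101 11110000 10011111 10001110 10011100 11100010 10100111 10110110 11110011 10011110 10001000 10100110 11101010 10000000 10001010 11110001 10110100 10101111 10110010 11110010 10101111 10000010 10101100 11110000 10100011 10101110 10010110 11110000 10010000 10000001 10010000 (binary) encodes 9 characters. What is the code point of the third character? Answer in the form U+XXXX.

U+29F6

Offset 0: leading byte 0xF1 = 11110001 → 4-byte char #1 = F1 B0 BE B5.
Offset 4: leading byte 0xF0 = 11110000 → 4-byte char #2 = F0 9F 8E 9C.
Offset 8: leading byte 0xE2 = 11100010 → 3-byte char #3 = E2 A7 B6.
Leading byte 0xE2 = 11100010 matches 1110xxxx → 3-byte sequence.
Byte 1: 0xE2 = 11100010, payload 0010 (4 bits).
Byte 2: 0xA7 = 10100111 (10xxxxxx ✓), payload 100111.
Byte 3: 0xB6 = 10110110 (10xxxxxx ✓), payload 110110.
Concatenate: 0010100111110110 = 0x29F6 (16 bits → U+29F6).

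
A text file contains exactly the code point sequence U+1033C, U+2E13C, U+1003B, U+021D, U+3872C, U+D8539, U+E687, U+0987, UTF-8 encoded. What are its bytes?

F0 90 8C BC F0 AE 84 BC F0 90 80 BB C8 9D F0 B8 9C AC F3 98 94 B9 EE 9A 87 E0 A6 87

U+1033C: 4-byte form → F0 90 8C BC.
U+2E13C: 4-byte form → F0 AE 84 BC.
U+1003B: 4-byte form → F0 90 80 BB.
U+021D: 2-byte form → C8 9D.
U+3872C: 4-byte form → F0 B8 9C AC.
U+D8539: 4-byte form → F3 98 94 B9.
U+E687: 3-byte form → EE 9A 87.
U+0987: 3-byte form → E0 A6 87.
Concatenated (28 bytes): F0 90 8C BC F0 AE 84 BC F0 90 80 BB C8 9D F0 B8 9C AC F3 98 94 B9 EE 9A 87 E0 A6 87.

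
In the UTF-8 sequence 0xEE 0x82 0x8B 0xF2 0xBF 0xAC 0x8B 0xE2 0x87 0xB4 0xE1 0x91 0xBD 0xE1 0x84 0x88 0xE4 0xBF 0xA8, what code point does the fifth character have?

Offset 0: leading byte 0xEE = 11101110 → 3-byte char #1 = EE 82 8B.
Offset 3: leading byte 0xF2 = 11110010 → 4-byte char #2 = F2 BF AC 8B.
Offset 7: leading byte 0xE2 = 11100010 → 3-byte char #3 = E2 87 B4.
Offset 10: leading byte 0xE1 = 11100001 → 3-byte char #4 = E1 91 BD.
Offset 13: leading byte 0xE1 = 11100001 → 3-byte char #5 = E1 84 88.
Leading byte 0xE1 = 11100001 matches 1110xxxx → 3-byte sequence.
Byte 1: 0xE1 = 11100001, payload 0001 (4 bits).
Byte 2: 0x84 = 10000100 (10xxxxxx ✓), payload 000100.
Byte 3: 0x88 = 10001000 (10xxxxxx ✓), payload 001000.
Concatenate: 0001000100001000 = 0x1108 (16 bits → U+1108).

U+1108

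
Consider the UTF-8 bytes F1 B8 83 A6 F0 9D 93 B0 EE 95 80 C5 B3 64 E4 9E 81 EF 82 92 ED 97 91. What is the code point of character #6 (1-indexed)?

Offset 0: leading byte 0xF1 = 11110001 → 4-byte char #1 = F1 B8 83 A6.
Offset 4: leading byte 0xF0 = 11110000 → 4-byte char #2 = F0 9D 93 B0.
Offset 8: leading byte 0xEE = 11101110 → 3-byte char #3 = EE 95 80.
Offset 11: leading byte 0xC5 = 11000101 → 2-byte char #4 = C5 B3.
Offset 13: leading byte 0x64 = 01100100 → 1-byte char #5 = 64.
Offset 14: leading byte 0xE4 = 11100100 → 3-byte char #6 = E4 9E 81.
Leading byte 0xE4 = 11100100 matches 1110xxxx → 3-byte sequence.
Byte 1: 0xE4 = 11100100, payload 0100 (4 bits).
Byte 2: 0x9E = 10011110 (10xxxxxx ✓), payload 011110.
Byte 3: 0x81 = 10000001 (10xxxxxx ✓), payload 000001.
Concatenate: 0100011110000001 = 0x4781 (16 bits → U+4781).

U+4781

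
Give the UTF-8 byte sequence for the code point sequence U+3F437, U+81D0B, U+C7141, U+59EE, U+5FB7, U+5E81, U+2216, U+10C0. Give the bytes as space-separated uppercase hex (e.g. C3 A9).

U+3F437: 4-byte form → F0 BF 90 B7.
U+81D0B: 4-byte form → F2 81 B4 8B.
U+C7141: 4-byte form → F3 87 85 81.
U+59EE: 3-byte form → E5 A7 AE.
U+5FB7: 3-byte form → E5 BE B7.
U+5E81: 3-byte form → E5 BA 81.
U+2216: 3-byte form → E2 88 96.
U+10C0: 3-byte form → E1 83 80.
Concatenated (27 bytes): F0 BF 90 B7 F2 81 B4 8B F3 87 85 81 E5 A7 AE E5 BE B7 E5 BA 81 E2 88 96 E1 83 80.

F0 BF 90 B7 F2 81 B4 8B F3 87 85 81 E5 A7 AE E5 BE B7 E5 BA 81 E2 88 96 E1 83 80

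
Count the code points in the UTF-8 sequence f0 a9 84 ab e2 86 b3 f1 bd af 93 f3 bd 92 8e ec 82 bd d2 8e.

6

Byte at offset 0: 0xF0 = 11110000 → 4-byte char (#1). Advance 4.
Byte at offset 4: 0xE2 = 11100010 → 3-byte char (#2). Advance 3.
Byte at offset 7: 0xF1 = 11110001 → 4-byte char (#3). Advance 4.
Byte at offset 11: 0xF3 = 11110011 → 4-byte char (#4). Advance 4.
Byte at offset 15: 0xEC = 11101100 → 3-byte char (#5). Advance 3.
Byte at offset 18: 0xD2 = 11010010 → 2-byte char (#6). Advance 2.
Reached end at offset 20 after 6 code points.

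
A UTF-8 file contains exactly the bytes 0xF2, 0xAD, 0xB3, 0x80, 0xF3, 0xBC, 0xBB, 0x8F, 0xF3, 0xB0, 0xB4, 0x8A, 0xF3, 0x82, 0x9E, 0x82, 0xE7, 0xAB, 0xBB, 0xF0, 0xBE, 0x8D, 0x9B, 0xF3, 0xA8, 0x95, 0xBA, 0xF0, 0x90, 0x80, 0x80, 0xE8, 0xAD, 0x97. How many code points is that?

9

Byte at offset 0: 0xF2 = 11110010 → 4-byte char (#1). Advance 4.
Byte at offset 4: 0xF3 = 11110011 → 4-byte char (#2). Advance 4.
Byte at offset 8: 0xF3 = 11110011 → 4-byte char (#3). Advance 4.
Byte at offset 12: 0xF3 = 11110011 → 4-byte char (#4). Advance 4.
Byte at offset 16: 0xE7 = 11100111 → 3-byte char (#5). Advance 3.
Byte at offset 19: 0xF0 = 11110000 → 4-byte char (#6). Advance 4.
Byte at offset 23: 0xF3 = 11110011 → 4-byte char (#7). Advance 4.
Byte at offset 27: 0xF0 = 11110000 → 4-byte char (#8). Advance 4.
Byte at offset 31: 0xE8 = 11101000 → 3-byte char (#9). Advance 3.
Reached end at offset 34 after 9 code points.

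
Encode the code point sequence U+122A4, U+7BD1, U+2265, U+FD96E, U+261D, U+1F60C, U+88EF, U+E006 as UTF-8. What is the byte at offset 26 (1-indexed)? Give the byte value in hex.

1-indexed offset 26 is 0-indexed offset 25.
U+122A4 → 4-byte form F0 92 8A A4 at offsets 0–3.
U+7BD1 → 3-byte form E7 AF 91 at offsets 4–6.
U+2265 → 3-byte form E2 89 A5 at offsets 7–9.
U+FD96E → 4-byte form F3 BD A5 AE at offsets 10–13.
U+261D → 3-byte form E2 98 9D at offsets 14–16.
U+1F60C → 4-byte form F0 9F 98 8C at offsets 17–20.
U+88EF → 3-byte form E8 A3 AF at offsets 21–23.
U+E006 → 3-byte form EE 80 86 at offsets 24–26.
Offset 25 falls in char 8's range; it's byte 2 of EE 80 86 = 0x80.

0x80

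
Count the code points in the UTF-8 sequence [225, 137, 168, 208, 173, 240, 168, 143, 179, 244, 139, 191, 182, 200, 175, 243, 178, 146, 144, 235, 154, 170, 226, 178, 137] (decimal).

Byte at offset 0: 0xE1 = 11100001 → 3-byte char (#1). Advance 3.
Byte at offset 3: 0xD0 = 11010000 → 2-byte char (#2). Advance 2.
Byte at offset 5: 0xF0 = 11110000 → 4-byte char (#3). Advance 4.
Byte at offset 9: 0xF4 = 11110100 → 4-byte char (#4). Advance 4.
Byte at offset 13: 0xC8 = 11001000 → 2-byte char (#5). Advance 2.
Byte at offset 15: 0xF3 = 11110011 → 4-byte char (#6). Advance 4.
Byte at offset 19: 0xEB = 11101011 → 3-byte char (#7). Advance 3.
Byte at offset 22: 0xE2 = 11100010 → 3-byte char (#8). Advance 3.
Reached end at offset 25 after 8 code points.

8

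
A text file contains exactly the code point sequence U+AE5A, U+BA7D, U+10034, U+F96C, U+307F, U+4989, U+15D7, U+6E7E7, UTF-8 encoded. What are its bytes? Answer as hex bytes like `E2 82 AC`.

EA B9 9A EB A9 BD F0 90 80 B4 EF A5 AC E3 81 BF E4 A6 89 E1 97 97 F1 AE 9F A7

U+AE5A: 3-byte form → EA B9 9A.
U+BA7D: 3-byte form → EB A9 BD.
U+10034: 4-byte form → F0 90 80 B4.
U+F96C: 3-byte form → EF A5 AC.
U+307F: 3-byte form → E3 81 BF.
U+4989: 3-byte form → E4 A6 89.
U+15D7: 3-byte form → E1 97 97.
U+6E7E7: 4-byte form → F1 AE 9F A7.
Concatenated (26 bytes): EA B9 9A EB A9 BD F0 90 80 B4 EF A5 AC E3 81 BF E4 A6 89 E1 97 97 F1 AE 9F A7.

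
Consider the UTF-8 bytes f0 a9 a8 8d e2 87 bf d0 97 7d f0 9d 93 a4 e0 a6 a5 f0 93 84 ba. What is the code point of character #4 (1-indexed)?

U+007D

Offset 0: leading byte 0xF0 = 11110000 → 4-byte char #1 = F0 A9 A8 8D.
Offset 4: leading byte 0xE2 = 11100010 → 3-byte char #2 = E2 87 BF.
Offset 7: leading byte 0xD0 = 11010000 → 2-byte char #3 = D0 97.
Offset 9: leading byte 0x7D = 01111101 → 1-byte char #4 = 7D.
Leading byte 0x7D = 01111101 matches 0xxxxxxx → 1-byte sequence.
Byte 1: 0x7D = 01111101, payload 1111101 (7 bits).
Concatenate: 1111101 = 0x7D (7 bits → U+007D).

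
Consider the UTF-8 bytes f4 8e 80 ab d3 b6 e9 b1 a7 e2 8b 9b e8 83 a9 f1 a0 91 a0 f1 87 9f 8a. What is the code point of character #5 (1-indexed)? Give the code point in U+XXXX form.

Offset 0: leading byte 0xF4 = 11110100 → 4-byte char #1 = F4 8E 80 AB.
Offset 4: leading byte 0xD3 = 11010011 → 2-byte char #2 = D3 B6.
Offset 6: leading byte 0xE9 = 11101001 → 3-byte char #3 = E9 B1 A7.
Offset 9: leading byte 0xE2 = 11100010 → 3-byte char #4 = E2 8B 9B.
Offset 12: leading byte 0xE8 = 11101000 → 3-byte char #5 = E8 83 A9.
Leading byte 0xE8 = 11101000 matches 1110xxxx → 3-byte sequence.
Byte 1: 0xE8 = 11101000, payload 1000 (4 bits).
Byte 2: 0x83 = 10000011 (10xxxxxx ✓), payload 000011.
Byte 3: 0xA9 = 10101001 (10xxxxxx ✓), payload 101001.
Concatenate: 1000000011101001 = 0x80E9 (16 bits → U+80E9).

U+80E9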